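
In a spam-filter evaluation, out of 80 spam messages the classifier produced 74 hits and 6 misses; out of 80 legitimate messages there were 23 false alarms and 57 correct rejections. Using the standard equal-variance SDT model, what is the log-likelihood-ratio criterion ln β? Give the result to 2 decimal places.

H = 74/80 = 0.9250
FA = 23/80 = 0.2875
z(0.9250) = 1.440, z(0.2875) = -0.561
ln β = −½·[z(H)² − z(FA)²] = −0.5 × (2.074 − 0.315) = -0.8795

ln β = -0.88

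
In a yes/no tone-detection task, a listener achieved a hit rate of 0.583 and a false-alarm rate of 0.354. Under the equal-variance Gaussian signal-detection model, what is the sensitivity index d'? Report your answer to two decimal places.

d' = 0.58

z(H) = z(0.583) = 0.2096
z(FA) = z(0.354) = -0.3745
d' = z(H) − z(FA) = 0.2096 − (-0.3745) = 0.5841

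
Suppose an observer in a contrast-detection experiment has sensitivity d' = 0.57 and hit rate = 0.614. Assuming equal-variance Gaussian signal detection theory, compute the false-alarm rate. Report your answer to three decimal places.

z(hit rate) = z(0.614) = 0.2898
z(FA) = z(H) − d' = 0.2898 − 0.57 = -0.2802
false-alarm rate = Φ(-0.2802) = 0.3897

false-alarm rate = 0.390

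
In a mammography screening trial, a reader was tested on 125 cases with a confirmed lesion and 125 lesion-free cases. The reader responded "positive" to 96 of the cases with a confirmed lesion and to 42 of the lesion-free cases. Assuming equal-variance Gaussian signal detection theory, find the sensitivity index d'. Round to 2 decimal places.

d' = 1.16

H = 96/125 = 0.7680
FA = 42/125 = 0.3360
z(H) = 0.7323
z(FA) = -0.4234
d' = z(H) − z(FA) = 0.7323 − (-0.4234) = 1.1557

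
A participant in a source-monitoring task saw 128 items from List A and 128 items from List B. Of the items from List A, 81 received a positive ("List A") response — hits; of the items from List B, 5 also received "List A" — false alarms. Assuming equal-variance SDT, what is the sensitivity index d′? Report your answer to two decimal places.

H = 81/128 = 0.6328
FA = 5/128 = 0.0391
z(H) = z(0.6328) = 0.339
z(FA) = z(0.0391) = -1.761
d' = z(H) − z(FA) = 0.339 − (-1.761) = 2.100

d′ = 2.10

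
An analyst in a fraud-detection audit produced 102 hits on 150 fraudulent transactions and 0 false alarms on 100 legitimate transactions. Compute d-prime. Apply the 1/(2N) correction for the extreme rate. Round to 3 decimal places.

The false-alarm rate is 0/100 = 0, so apply the 1/(2N) correction: FA → 1/(2·100) = 0.00500.
z(H) = z(0.68000) = 0.4677
z(FA) = z(0.00500) = -2.5758
d' = 0.4677 − (-2.5758) = 3.0435

d-prime = 3.044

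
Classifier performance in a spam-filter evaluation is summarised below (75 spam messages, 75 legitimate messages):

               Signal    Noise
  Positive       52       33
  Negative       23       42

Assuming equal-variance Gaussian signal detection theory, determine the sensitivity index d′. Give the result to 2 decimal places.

H = 52/75 = 0.6933
FA = 33/75 = 0.4400
Φ⁻¹(H) = 0.505
Φ⁻¹(FA) = -0.151
d' = z(H) − z(FA) = 0.505 − (-0.151) = 0.656

d′ = 0.66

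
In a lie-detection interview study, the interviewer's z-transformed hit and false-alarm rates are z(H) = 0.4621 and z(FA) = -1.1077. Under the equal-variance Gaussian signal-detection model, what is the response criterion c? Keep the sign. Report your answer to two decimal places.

c = −½·[z(H) + z(FA)] = −½·(0.4621 + (-1.1077)) = 0.3228

c = 0.32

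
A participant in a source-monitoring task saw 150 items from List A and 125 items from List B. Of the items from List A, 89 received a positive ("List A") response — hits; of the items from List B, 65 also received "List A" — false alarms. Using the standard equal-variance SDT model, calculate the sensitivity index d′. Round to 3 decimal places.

H = 89/150 = 0.5933
FA = 65/125 = 0.5200
z(H) = z(0.5933) = 0.2360
z(FA) = z(0.5200) = 0.0502
d' = z(H) − z(FA) = 0.2360 − 0.0502 = 0.1858

d′ = 0.186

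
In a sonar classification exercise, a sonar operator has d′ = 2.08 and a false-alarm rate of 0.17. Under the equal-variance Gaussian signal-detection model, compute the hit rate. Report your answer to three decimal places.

hit rate = 0.870

z(false-alarm rate) = z(0.17) = -0.9542
z(H) = z(FA) + d' = -0.9542 + 2.08 = 1.1258
hit rate = Φ(1.1258) = 0.8699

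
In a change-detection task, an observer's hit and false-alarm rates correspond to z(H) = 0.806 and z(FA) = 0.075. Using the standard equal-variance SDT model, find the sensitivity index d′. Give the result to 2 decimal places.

d' = z(H) − z(FA) = 0.806 − 0.075 = 0.731

d′ = 0.73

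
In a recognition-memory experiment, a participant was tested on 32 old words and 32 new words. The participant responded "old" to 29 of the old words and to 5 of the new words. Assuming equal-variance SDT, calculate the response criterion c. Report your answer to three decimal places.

c = -0.154

H = 29/32 = 0.9062
FA = 5/32 = 0.1562
z(H) = z(0.9062) = 1.3177
z(FA) = z(0.1562) = -1.0102
c = −½·[z(H) + z(FA)] = −0.5 × (1.3177 + (-1.0102)) = -0.15375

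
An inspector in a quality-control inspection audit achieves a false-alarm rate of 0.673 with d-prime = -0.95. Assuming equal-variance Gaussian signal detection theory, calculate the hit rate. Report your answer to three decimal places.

hit rate = 0.308

z(false-alarm rate) = z(0.673) = 0.4482
z(H) = z(FA) + d' = 0.4482 + (-0.95) = -0.5018
hit rate = Φ(-0.5018) = 0.3079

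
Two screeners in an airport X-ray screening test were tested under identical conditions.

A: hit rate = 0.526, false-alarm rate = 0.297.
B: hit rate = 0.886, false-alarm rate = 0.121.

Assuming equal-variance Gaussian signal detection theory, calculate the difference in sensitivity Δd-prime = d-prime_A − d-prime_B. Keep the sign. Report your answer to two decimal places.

A: z(0.526) = 0.065, z(0.297) = -0.533, d' = 0.598
B: z(0.886) = 1.206, z(0.121) = -1.170, d' = 2.376
Δd' = d'_A − d'_B = 0.598 − 2.376 = -1.778
B has the higher sensitivity.

Δd-prime = -1.78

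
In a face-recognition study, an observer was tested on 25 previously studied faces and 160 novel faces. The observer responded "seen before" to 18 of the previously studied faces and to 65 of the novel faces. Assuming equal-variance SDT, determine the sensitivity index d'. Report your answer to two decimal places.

H = 18/25 = 0.7200
FA = 65/160 = 0.4062
z(H) = z(0.7200) = 0.583
z(FA) = z(0.4062) = -0.237
d' = z(H) − z(FA) = 0.583 − (-0.237) = 0.820

d' = 0.82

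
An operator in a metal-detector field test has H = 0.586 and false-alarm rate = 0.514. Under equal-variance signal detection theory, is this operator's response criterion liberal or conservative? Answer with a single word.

z(H) = 0.217, z(FA) = 0.035
c = −½·(z(H) + z(FA)) = -0.126
c < 0 → liberal criterion (biased toward responding “yes”).

liberal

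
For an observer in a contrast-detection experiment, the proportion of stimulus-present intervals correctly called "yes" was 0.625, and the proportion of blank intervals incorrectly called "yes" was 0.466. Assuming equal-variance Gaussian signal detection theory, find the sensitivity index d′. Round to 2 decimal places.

d′ = 0.40

Φ⁻¹(0.625) = 0.3186, Φ⁻¹(0.466) = -0.0853
d' = z(H) − z(FA) = 0.3186 − (-0.0853) = 0.4039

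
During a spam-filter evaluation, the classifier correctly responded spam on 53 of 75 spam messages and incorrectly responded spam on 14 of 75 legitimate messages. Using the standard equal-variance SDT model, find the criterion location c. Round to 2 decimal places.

H = 53/75 = 0.7067
FA = 14/75 = 0.1867
Φ⁻¹(0.7067) = 0.5438, Φ⁻¹(0.1867) = -0.8901
c = −½·[z(H) + z(FA)] = −0.5 × (0.5438 + (-0.8901)) = 0.17315

c = 0.17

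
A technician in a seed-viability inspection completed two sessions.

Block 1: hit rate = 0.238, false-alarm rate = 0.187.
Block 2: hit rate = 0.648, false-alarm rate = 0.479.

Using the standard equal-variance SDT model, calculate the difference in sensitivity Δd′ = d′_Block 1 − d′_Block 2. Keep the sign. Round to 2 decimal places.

Δd′ = -0.26

Block 1: z(0.238) = -0.713, z(0.187) = -0.889, d' = 0.176
Block 2: z(0.648) = 0.380, z(0.479) = -0.053, d' = 0.433
Δd' = d'_Block 1 − d'_Block 2 = 0.176 − 0.433 = -0.257
Block 2 has the higher sensitivity.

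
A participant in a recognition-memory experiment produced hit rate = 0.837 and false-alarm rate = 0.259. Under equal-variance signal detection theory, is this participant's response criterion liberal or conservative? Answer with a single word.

z(H) = 0.982, z(FA) = -0.646
c = −½·(z(H) + z(FA)) = -0.168
c < 0 → liberal criterion (biased toward responding “yes”).

liberal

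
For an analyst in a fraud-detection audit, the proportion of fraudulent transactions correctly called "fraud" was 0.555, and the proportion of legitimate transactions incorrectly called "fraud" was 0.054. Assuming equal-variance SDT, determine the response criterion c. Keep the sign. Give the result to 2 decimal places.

z(H) = 0.1383
z(FA) = -1.6072
c = −½·[z(H) + z(FA)] = −0.5 × (0.1383 + (-1.6072)) = 0.73445

c = 0.73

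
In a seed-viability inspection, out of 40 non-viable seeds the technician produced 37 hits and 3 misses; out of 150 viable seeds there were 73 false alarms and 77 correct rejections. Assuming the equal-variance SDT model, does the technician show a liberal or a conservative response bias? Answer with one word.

z(H) = 1.440, z(FA) = -0.033
c = −½·(z(H) + z(FA)) = -0.7035
c < 0 → liberal criterion (biased toward responding “yes”).

liberal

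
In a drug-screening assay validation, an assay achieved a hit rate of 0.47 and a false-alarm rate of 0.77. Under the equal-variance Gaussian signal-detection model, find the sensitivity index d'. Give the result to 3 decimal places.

z(0.47) = -0.0753, z(0.77) = 0.7388
d' = z(H) − z(FA) = -0.0753 − 0.7388 = -0.8141

d' = -0.814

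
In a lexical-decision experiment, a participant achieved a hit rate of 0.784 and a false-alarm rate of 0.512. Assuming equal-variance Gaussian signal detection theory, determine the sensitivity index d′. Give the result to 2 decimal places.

z(0.784) = 0.7858, z(0.512) = 0.0301
d' = z(H) − z(FA) = 0.7858 − 0.0301 = 0.7557

d′ = 0.76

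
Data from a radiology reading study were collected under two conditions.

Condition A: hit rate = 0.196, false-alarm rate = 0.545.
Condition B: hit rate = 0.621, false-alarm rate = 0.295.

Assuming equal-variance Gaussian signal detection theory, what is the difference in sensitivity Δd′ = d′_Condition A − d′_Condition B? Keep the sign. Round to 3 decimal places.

Condition A: z(0.196) = -0.8560, z(0.545) = 0.1130, d' = -0.9690
Condition B: z(0.621) = 0.3081, z(0.295) = -0.5388, d' = 0.8469
Δd' = d'_Condition A − d'_Condition B = -0.9690 − 0.8469 = -1.8159
Condition B has the higher sensitivity.

Δd′ = -1.816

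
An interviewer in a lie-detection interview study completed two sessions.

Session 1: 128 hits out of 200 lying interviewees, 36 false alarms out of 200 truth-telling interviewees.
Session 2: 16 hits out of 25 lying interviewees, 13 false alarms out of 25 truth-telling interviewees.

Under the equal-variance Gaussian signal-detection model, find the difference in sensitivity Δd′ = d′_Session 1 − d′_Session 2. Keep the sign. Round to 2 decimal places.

Δd′ = 0.97

Session 1: z(0.6400) = 0.358, z(0.1800) = -0.915, d' = 1.273
Session 2: z(0.6400) = 0.358, z(0.5200) = 0.050, d' = 0.308
Δd' = d'_Session 1 − d'_Session 2 = 1.273 − 0.308 = 0.965
Session 1 has the higher sensitivity.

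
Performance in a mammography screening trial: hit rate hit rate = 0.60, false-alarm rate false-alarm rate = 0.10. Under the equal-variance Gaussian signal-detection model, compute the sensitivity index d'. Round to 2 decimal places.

d' = 1.53

z(H) = 0.2533
z(FA) = -1.2816
d' = z(H) − z(FA) = 0.2533 − (-1.2816) = 1.5349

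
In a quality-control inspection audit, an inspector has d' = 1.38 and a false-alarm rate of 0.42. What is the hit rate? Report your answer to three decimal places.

hit rate = 0.881

z(false-alarm rate) = z(0.42) = -0.2019
z(H) = z(FA) + d' = -0.2019 + 1.38 = 1.1781
hit rate = Φ(1.1781) = 0.8806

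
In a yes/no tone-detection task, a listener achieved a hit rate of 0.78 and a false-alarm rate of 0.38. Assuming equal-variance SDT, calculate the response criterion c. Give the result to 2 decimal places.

c = -0.23

z(H) = 0.772
z(FA) = -0.305
c = −½·[z(H) + z(FA)] = −0.5 × (0.772 + (-0.305)) = -0.2335
c < 0: the listener has a liberal response bias.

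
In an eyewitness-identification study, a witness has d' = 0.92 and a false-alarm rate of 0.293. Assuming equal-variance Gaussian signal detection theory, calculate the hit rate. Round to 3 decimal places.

hit rate = 0.646

z(false-alarm rate) = z(0.293) = -0.5446
z(H) = z(FA) + d' = -0.5446 + 0.92 = 0.3754
hit rate = Φ(0.3754) = 0.6463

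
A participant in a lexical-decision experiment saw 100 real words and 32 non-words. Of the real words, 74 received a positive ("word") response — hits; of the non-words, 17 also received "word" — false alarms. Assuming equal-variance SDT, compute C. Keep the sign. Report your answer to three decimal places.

C = -0.361

H = 74/100 = 0.7400
FA = 17/32 = 0.5312
z(0.7400) = 0.6433, z(0.5312) = 0.0783
c = −½·[z(H) + z(FA)] = −0.5 × (0.6433 + 0.0783) = -0.3608
c < 0: the participant has a liberal response bias.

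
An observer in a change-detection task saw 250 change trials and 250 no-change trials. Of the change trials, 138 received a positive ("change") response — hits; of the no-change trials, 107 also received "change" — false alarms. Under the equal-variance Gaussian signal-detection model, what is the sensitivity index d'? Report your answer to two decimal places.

d' = 0.31

H = 138/250 = 0.5520
FA = 107/250 = 0.4280
Φ⁻¹(H) = Φ⁻¹(0.5520) = 0.1307
Φ⁻¹(FA) = Φ⁻¹(0.4280) = -0.1815
d' = z(H) − z(FA) = 0.1307 − (-0.1815) = 0.3122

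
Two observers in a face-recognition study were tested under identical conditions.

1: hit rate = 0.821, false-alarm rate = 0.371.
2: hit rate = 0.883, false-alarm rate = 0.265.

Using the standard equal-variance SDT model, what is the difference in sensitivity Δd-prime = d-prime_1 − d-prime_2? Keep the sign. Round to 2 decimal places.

1: z(0.821) = 0.919, z(0.371) = -0.329, d' = 1.248
2: z(0.883) = 1.190, z(0.265) = -0.628, d' = 1.818
Δd' = d'_1 − d'_2 = 1.248 − 1.818 = -0.570
2 has the higher sensitivity.

Δd-prime = -0.57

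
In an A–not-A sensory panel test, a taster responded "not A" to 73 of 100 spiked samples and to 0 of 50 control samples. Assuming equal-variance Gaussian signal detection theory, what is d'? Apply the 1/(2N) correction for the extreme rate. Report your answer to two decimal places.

The false-alarm rate is 0/50 = 0, so apply the 1/(2N) correction: FA → 1/(2·50) = 0.01000.
z(H) = z(0.73000) = 0.613
z(FA) = z(0.01000) = -2.326
d' = 0.613 − (-2.326) = 2.939

d' = 2.94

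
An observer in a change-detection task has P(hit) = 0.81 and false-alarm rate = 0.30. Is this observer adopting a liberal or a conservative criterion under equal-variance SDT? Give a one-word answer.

z(H) = 0.878, z(FA) = -0.524
c = −½·(z(H) + z(FA)) = -0.177
c < 0 → liberal criterion (biased toward responding “yes”).

liberal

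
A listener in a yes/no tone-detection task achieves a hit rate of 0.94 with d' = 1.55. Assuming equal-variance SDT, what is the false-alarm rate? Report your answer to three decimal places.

false-alarm rate = 0.502

z(hit rate) = z(0.94) = 1.5548
z(FA) = z(H) − d' = 1.5548 − 1.55 = 0.0048
false-alarm rate = Φ(0.0048) = 0.5019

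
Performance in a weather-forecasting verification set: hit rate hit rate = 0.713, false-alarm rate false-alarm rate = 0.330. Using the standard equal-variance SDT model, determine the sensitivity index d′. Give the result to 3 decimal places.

Φ⁻¹(H) = Φ⁻¹(0.713) = 0.5622
Φ⁻¹(FA) = Φ⁻¹(0.330) = -0.4399
d' = z(H) − z(FA) = 0.5622 − (-0.4399) = 1.0021

d′ = 1.002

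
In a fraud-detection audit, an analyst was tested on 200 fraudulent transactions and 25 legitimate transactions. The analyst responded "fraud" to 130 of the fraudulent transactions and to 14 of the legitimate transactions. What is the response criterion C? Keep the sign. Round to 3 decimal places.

H = 130/200 = 0.6500
FA = 14/25 = 0.5600
z(0.6500) = 0.3853, z(0.5600) = 0.1510
c = −½·[z(H) + z(FA)] = −0.5 × (0.3853 + 0.1510) = -0.26815
c < 0: the analyst has a liberal response bias.

C = -0.268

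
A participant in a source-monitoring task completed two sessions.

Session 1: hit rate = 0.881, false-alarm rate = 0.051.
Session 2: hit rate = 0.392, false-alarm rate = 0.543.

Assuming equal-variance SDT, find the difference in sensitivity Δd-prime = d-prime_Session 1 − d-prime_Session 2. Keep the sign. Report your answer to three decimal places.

Δd-prime = 3.197

Session 1: z(0.881) = 1.1800, z(0.051) = -1.6352, d' = 2.8152
Session 2: z(0.392) = -0.2741, z(0.543) = 0.1080, d' = -0.3821
Δd' = d'_Session 1 − d'_Session 2 = 2.8152 − (-0.3821) = 3.1973
Session 1 has the higher sensitivity.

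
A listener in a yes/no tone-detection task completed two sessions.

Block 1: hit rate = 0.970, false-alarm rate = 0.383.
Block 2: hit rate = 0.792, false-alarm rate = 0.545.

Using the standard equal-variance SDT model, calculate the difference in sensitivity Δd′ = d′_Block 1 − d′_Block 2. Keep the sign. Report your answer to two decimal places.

Block 1: z(0.970) = 1.881, z(0.383) = -0.298, d' = 2.179
Block 2: z(0.792) = 0.813, z(0.545) = 0.113, d' = 0.700
Δd' = d'_Block 1 − d'_Block 2 = 2.179 − 0.700 = 1.479
Block 1 has the higher sensitivity.

Δd′ = 1.48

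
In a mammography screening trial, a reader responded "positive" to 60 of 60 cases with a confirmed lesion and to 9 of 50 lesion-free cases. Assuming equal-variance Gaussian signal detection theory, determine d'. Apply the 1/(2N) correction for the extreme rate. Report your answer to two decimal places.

The hit rate is 60/60 = 1, so apply the 1/(2N) correction: H → 1 − 1/(2·60) = 0.99167.
z(H) = z(0.99167) = 2.394
z(FA) = z(0.18000) = -0.915
d' = 2.394 − (-0.915) = 3.309

d' = 3.31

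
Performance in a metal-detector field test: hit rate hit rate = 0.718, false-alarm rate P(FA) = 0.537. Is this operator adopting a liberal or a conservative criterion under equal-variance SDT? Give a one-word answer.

liberal

z(H) = 0.577, z(FA) = 0.093
c = −½·(z(H) + z(FA)) = -0.335
c < 0 → liberal criterion (biased toward responding “yes”).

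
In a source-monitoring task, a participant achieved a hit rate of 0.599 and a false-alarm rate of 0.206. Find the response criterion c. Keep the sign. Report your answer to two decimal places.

c = 0.28

z(H) = 0.251
z(FA) = -0.820
c = −½·[z(H) + z(FA)] = −0.5 × (0.251 + (-0.820)) = 0.2845
c > 0: the participant has a conservative response bias.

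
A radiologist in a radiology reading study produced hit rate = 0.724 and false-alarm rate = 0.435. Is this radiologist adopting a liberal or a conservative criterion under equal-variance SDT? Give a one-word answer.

liberal

z(H) = 0.595, z(FA) = -0.164
c = −½·(z(H) + z(FA)) = -0.2155
c < 0 → liberal criterion (biased toward responding “yes”).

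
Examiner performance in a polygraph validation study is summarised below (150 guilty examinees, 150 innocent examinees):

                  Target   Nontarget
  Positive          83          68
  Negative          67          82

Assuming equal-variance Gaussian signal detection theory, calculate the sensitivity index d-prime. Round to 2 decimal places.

d-prime = 0.25

H = 83/150 = 0.5533
FA = 68/150 = 0.4533
Φ⁻¹(H) = Φ⁻¹(0.5533) = 0.134
Φ⁻¹(FA) = Φ⁻¹(0.4533) = -0.117
d' = z(H) − z(FA) = 0.134 − (-0.117) = 0.251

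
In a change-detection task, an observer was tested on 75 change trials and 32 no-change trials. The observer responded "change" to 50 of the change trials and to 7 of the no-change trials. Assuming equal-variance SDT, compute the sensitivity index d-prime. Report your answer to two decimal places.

d-prime = 1.21

H = 50/75 = 0.6667
FA = 7/32 = 0.2188
Φ⁻¹(H) = Φ⁻¹(0.6667) = 0.431
Φ⁻¹(FA) = Φ⁻¹(0.2188) = -0.776
d' = z(H) − z(FA) = 0.431 − (-0.776) = 1.207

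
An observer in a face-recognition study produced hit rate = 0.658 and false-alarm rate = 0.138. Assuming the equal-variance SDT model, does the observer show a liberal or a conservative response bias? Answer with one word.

z(H) = 0.407, z(FA) = -1.089
c = −½·(z(H) + z(FA)) = 0.341
c > 0 → conservative criterion (biased toward responding “no”).

conservative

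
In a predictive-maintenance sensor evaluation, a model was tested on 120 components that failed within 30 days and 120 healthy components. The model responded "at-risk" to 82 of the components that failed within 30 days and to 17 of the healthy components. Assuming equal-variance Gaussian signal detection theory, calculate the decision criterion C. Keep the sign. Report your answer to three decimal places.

H = 82/120 = 0.6833
FA = 17/120 = 0.1417
Φ⁻¹(0.6833) = 0.4769, Φ⁻¹(0.1417) = -1.0727
c = −½·[z(H) + z(FA)] = −0.5 × (0.4769 + (-1.0727)) = 0.2979

C = 0.298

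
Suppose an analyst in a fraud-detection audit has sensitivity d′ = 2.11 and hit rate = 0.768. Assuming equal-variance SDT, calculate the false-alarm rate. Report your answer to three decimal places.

z(hit rate) = z(0.768) = 0.7323
z(FA) = z(H) − d' = 0.7323 − 2.11 = -1.3777
false-alarm rate = Φ(-1.3777) = 0.0841

false-alarm rate = 0.084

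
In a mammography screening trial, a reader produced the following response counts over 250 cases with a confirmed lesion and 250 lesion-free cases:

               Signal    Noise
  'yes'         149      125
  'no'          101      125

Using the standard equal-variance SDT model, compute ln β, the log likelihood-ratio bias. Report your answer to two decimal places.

ln β = -0.03

H = 149/250 = 0.5960
FA = 125/250 = 0.5000
z(H) = 0.243
z(FA) = 0.000
ln β = −½·[z(H)² − z(FA)²] = −0.5 × (0.059 − 0.000) = -0.0295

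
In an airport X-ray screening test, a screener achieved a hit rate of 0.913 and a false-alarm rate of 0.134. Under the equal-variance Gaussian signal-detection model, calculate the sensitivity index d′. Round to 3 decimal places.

z(H) = z(0.913) = 1.3595
z(FA) = z(0.134) = -1.1077
d' = z(H) − z(FA) = 1.3595 − (-1.1077) = 2.4672

d′ = 2.467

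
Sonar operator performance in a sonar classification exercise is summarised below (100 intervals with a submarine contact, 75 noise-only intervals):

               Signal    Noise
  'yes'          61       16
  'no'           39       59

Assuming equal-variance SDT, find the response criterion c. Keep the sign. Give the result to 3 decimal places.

c = 0.258

H = 61/100 = 0.6100
FA = 16/75 = 0.2133
z(0.6100) = 0.2793, z(0.2133) = -0.7950
c = −½·[z(H) + z(FA)] = −0.5 × (0.2793 + (-0.7950)) = 0.25785
c > 0: the sonar operator has a conservative response bias.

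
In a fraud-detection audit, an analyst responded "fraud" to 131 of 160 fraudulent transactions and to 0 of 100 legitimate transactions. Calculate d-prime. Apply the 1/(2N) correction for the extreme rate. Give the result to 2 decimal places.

d-prime = 3.49

The false-alarm rate is 0/100 = 0, so apply the 1/(2N) correction: FA → 1/(2·100) = 0.00500.
z(H) = z(0.81875) = 0.911
z(FA) = z(0.00500) = -2.576
d' = 0.911 − (-2.576) = 3.487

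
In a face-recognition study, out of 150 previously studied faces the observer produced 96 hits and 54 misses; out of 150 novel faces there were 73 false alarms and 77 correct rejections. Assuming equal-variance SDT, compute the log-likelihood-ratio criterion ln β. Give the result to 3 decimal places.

ln β = -0.064

H = 96/150 = 0.6400
FA = 73/150 = 0.4867
z(0.6400) = 0.3585, z(0.4867) = -0.0333
ln β = −½·[z(H)² − z(FA)²] = −0.5 × (0.1285 − 0.0011) = -0.0637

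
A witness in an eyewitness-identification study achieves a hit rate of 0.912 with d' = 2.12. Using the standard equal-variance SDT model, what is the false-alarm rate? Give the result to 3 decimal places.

false-alarm rate = 0.222

z(hit rate) = z(0.912) = 1.3532
z(FA) = z(H) − d' = 1.3532 − 2.12 = -0.7668
false-alarm rate = Φ(-0.7668) = 0.2216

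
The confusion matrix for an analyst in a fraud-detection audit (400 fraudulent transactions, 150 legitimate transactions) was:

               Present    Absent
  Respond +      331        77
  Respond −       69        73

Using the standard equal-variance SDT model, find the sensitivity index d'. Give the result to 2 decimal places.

H = 331/400 = 0.8275
FA = 77/150 = 0.5133
z(0.8275) = 0.9443, z(0.5133) = 0.0333
d' = z(H) − z(FA) = 0.9443 − 0.0333 = 0.9110

d' = 0.91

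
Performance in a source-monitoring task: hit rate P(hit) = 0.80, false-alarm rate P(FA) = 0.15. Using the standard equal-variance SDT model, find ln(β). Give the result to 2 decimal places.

ln β = 0.18

z(H) = 0.842
z(FA) = -1.036
ln β = −½·[z(H)² − z(FA)²] = −0.5 × (0.709 − 1.073) = 0.182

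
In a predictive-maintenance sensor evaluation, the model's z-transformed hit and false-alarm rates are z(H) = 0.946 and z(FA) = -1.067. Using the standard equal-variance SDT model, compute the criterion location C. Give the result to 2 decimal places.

C = 0.06

c = −½·[z(H) + z(FA)] = −½·(0.946 + (-1.067)) = 0.0605
c > 0: the model has a conservative response bias.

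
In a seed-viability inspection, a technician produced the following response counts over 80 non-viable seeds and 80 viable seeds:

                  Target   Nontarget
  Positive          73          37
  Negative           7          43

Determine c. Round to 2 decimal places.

c = -0.63

H = 73/80 = 0.9125
FA = 37/80 = 0.4625
Φ⁻¹(0.9125) = 1.3563, Φ⁻¹(0.4625) = -0.0941
c = −½·[z(H) + z(FA)] = −0.5 × (1.3563 + (-0.0941)) = -0.6311
c < 0: the technician has a liberal response bias.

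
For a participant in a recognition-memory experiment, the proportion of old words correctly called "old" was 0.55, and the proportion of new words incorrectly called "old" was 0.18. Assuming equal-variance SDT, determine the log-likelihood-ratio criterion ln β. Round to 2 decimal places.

ln β = 0.41

Φ⁻¹(H) = 0.126
Φ⁻¹(FA) = -0.915
ln β = −½·[z(H)² − z(FA)²] = −0.5 × (0.016 − 0.837) = 0.4105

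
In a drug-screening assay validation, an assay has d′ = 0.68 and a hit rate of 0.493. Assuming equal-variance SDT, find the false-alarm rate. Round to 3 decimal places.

false-alarm rate = 0.243

z(hit rate) = z(0.493) = -0.0175
z(FA) = z(H) − d' = -0.0175 − 0.68 = -0.6975
false-alarm rate = Φ(-0.6975) = 0.2427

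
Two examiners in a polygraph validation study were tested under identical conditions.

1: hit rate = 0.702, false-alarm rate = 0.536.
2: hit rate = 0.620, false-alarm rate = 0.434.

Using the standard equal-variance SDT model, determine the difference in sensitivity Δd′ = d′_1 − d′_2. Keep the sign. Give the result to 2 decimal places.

Δd′ = -0.03

1: z(0.702) = 0.530, z(0.536) = 0.090, d' = 0.440
2: z(0.620) = 0.305, z(0.434) = -0.166, d' = 0.471
Δd' = d'_1 − d'_2 = 0.440 − 0.471 = -0.031
2 has the higher sensitivity.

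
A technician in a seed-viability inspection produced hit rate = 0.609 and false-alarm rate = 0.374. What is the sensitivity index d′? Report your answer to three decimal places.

d′ = 0.598

z(H) = z(0.609) = 0.2767
z(FA) = z(0.374) = -0.3213
d' = z(H) − z(FA) = 0.2767 − (-0.3213) = 0.5980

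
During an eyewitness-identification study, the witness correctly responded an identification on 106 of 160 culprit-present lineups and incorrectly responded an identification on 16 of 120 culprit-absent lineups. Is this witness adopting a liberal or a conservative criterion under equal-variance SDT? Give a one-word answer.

conservative

z(H) = 0.419, z(FA) = -1.111
c = −½·(z(H) + z(FA)) = 0.346
c > 0 → conservative criterion (biased toward responding “no”).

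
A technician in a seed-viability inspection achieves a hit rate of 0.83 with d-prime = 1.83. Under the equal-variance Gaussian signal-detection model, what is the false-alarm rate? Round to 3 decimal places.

false-alarm rate = 0.191

z(hit rate) = z(0.83) = 0.9542
z(FA) = z(H) − d' = 0.9542 − 1.83 = -0.8758
false-alarm rate = Φ(-0.8758) = 0.1906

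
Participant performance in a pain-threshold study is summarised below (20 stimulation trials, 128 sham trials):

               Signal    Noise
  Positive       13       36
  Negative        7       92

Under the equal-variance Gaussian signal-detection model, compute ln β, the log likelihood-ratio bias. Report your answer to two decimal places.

H = 13/20 = 0.6500
FA = 36/128 = 0.2812
z(H) = z(0.6500) = 0.385
z(FA) = z(0.2812) = -0.579
ln β = −½·[z(H)² − z(FA)²] = −0.5 × (0.148 − 0.335) = 0.0935

ln β = 0.09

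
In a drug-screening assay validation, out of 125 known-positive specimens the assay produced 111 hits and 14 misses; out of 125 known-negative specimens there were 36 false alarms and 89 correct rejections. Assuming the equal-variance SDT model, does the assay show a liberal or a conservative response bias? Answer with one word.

liberal

z(H) = 1.216, z(FA) = -0.559
c = −½·(z(H) + z(FA)) = -0.3285
c < 0 → liberal criterion (biased toward responding “yes”).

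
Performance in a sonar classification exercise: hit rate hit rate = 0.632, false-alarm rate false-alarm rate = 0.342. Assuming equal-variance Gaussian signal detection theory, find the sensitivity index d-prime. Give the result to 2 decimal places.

d-prime = 0.74

Φ⁻¹(0.632) = 0.3372, Φ⁻¹(0.342) = -0.4070
d' = z(H) − z(FA) = 0.3372 − (-0.4070) = 0.7442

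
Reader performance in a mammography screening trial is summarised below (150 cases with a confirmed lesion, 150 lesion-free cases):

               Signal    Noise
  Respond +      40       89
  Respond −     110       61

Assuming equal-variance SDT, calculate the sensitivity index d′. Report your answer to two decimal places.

d′ = -0.86

H = 40/150 = 0.2667
FA = 89/150 = 0.5933
Φ⁻¹(H) = Φ⁻¹(0.2667) = -0.623
Φ⁻¹(FA) = Φ⁻¹(0.5933) = 0.236
d' = z(H) − z(FA) = -0.623 − 0.236 = -0.859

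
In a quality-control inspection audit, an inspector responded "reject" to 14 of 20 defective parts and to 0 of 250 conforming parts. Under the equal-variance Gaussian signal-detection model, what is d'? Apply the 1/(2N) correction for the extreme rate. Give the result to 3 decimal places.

d' = 3.403

The false-alarm rate is 0/250 = 0, so apply the 1/(2N) correction: FA → 1/(2·250) = 0.00200.
z(H) = z(0.70000) = 0.5244
z(FA) = z(0.00200) = -2.8782
d' = 0.5244 − (-2.8782) = 3.4026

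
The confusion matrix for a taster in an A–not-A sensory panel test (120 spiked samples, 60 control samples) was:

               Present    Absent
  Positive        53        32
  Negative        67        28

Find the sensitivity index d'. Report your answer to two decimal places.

H = 53/120 = 0.4417
FA = 32/60 = 0.5333
z(0.4417) = -0.1467, z(0.5333) = 0.0836
d' = z(H) − z(FA) = -0.1467 − 0.0836 = -0.2303

d' = -0.23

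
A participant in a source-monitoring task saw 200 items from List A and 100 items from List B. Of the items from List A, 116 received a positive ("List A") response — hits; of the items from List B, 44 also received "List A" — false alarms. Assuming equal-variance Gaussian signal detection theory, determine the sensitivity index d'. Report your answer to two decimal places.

d' = 0.35

H = 116/200 = 0.5800
FA = 44/100 = 0.4400
Φ⁻¹(0.5800) = 0.2019, Φ⁻¹(0.4400) = -0.1510
d' = z(H) − z(FA) = 0.2019 − (-0.1510) = 0.3529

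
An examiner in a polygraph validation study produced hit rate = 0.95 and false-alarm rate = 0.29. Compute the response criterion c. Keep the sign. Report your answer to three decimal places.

z(H) = 1.6449
z(FA) = -0.5534
c = −½·[z(H) + z(FA)] = −0.5 × (1.6449 + (-0.5534)) = -0.54575

c = -0.546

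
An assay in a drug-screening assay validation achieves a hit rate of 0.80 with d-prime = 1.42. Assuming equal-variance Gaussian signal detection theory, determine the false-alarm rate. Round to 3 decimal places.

false-alarm rate = 0.282

z(hit rate) = z(0.80) = 0.8416
z(FA) = z(H) − d' = 0.8416 − 1.42 = -0.5784
false-alarm rate = Φ(-0.5784) = 0.2815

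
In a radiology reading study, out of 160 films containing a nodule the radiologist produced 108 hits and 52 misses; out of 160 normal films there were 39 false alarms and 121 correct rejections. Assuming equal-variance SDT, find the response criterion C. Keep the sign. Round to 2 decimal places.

C = 0.12

H = 108/160 = 0.6750
FA = 39/160 = 0.2437
z(H) = z(0.6750) = 0.4538
z(FA) = z(0.2437) = -0.6945
c = −½·[z(H) + z(FA)] = −0.5 × (0.4538 + (-0.6945)) = 0.12035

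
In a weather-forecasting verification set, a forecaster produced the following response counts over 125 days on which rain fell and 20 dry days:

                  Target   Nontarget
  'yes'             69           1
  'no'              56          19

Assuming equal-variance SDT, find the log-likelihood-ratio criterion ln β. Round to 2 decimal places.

ln β = 1.34

H = 69/125 = 0.5520
FA = 1/20 = 0.0500
z(H) = 0.131
z(FA) = -1.645
ln β = −½·[z(H)² − z(FA)²] = −0.5 × (0.017 − 2.706) = 1.3445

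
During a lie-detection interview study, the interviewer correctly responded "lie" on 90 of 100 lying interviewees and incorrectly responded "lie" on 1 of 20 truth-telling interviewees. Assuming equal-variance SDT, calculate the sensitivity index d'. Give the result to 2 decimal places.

H = 90/100 = 0.9000
FA = 1/20 = 0.0500
z(H) = 1.2816
z(FA) = -1.6449
d' = z(H) − z(FA) = 1.2816 − (-1.6449) = 2.9265

d' = 2.93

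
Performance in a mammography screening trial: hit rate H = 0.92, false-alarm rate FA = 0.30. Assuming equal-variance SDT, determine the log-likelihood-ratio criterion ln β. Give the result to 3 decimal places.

Φ⁻¹(H) = Φ⁻¹(0.92) = 1.4051
Φ⁻¹(FA) = Φ⁻¹(0.30) = -0.5244
ln β = −½·[z(H)² − z(FA)²] = −0.5 × (1.9743 − 0.2750) = -0.84965

ln β = -0.850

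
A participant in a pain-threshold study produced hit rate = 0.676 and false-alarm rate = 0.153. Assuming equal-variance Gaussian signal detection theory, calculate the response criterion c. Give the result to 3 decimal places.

z(H) = 0.4565
z(FA) = -1.0237
c = −½·[z(H) + z(FA)] = −0.5 × (0.4565 + (-1.0237)) = 0.2836
c > 0: the participant has a conservative response bias.

c = 0.284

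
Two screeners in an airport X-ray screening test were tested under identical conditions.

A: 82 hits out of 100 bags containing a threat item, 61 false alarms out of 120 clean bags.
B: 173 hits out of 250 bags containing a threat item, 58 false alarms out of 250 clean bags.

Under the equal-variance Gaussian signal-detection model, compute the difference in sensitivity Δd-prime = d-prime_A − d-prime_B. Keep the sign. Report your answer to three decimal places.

Δd-prime = -0.339

A: z(0.8200) = 0.9154, z(0.5083) = 0.0208, d' = 0.8946
B: z(0.6920) = 0.5015, z(0.2320) = -0.7323, d' = 1.2338
Δd' = d'_A − d'_B = 0.8946 − 1.2338 = -0.3392
B has the higher sensitivity.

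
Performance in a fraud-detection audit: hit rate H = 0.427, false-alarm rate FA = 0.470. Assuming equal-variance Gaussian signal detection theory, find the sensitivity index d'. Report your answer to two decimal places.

d' = -0.11

z(H) = z(0.427) = -0.1840
z(FA) = z(0.470) = -0.0753
d' = z(H) − z(FA) = -0.1840 − (-0.0753) = -0.1087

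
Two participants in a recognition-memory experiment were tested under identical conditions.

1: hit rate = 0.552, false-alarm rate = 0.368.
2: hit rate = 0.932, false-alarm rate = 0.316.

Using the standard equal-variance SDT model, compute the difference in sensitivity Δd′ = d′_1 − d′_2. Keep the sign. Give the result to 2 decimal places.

1: z(0.552) = 0.131, z(0.368) = -0.337, d' = 0.468
2: z(0.932) = 1.491, z(0.316) = -0.479, d' = 1.970
Δd' = d'_1 − d'_2 = 0.468 − 1.970 = -1.502
2 has the higher sensitivity.

Δd′ = -1.50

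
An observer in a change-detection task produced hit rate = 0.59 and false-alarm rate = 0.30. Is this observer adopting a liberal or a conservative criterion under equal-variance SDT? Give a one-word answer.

z(H) = 0.228, z(FA) = -0.524
c = −½·(z(H) + z(FA)) = 0.148
c > 0 → conservative criterion (biased toward responding “no”).

conservative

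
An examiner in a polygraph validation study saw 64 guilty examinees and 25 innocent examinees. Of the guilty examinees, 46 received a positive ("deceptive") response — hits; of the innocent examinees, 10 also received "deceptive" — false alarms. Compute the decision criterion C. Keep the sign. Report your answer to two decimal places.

C = -0.16

H = 46/64 = 0.7188
FA = 10/25 = 0.4000
z(H) = 0.5793
z(FA) = -0.2533
c = −½·[z(H) + z(FA)] = −0.5 × (0.5793 + (-0.2533)) = -0.1630
c < 0: the examiner has a liberal response bias.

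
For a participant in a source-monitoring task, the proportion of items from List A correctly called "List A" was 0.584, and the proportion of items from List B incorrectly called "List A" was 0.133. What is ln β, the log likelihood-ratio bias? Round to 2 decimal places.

ln β = 0.60

Φ⁻¹(H) = Φ⁻¹(0.584) = 0.212
Φ⁻¹(FA) = Φ⁻¹(0.133) = -1.112
ln β = −½·[z(H)² − z(FA)²] = −0.5 × (0.045 − 1.237) = 0.596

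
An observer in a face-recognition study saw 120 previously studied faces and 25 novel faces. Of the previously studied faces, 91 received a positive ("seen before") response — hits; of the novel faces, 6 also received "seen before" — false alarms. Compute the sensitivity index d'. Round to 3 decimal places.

d' = 1.407

H = 91/120 = 0.7583
FA = 6/25 = 0.2400
Φ⁻¹(H) = Φ⁻¹(0.7583) = 0.7008
Φ⁻¹(FA) = Φ⁻¹(0.2400) = -0.7063
d' = z(H) − z(FA) = 0.7008 − (-0.7063) = 1.4071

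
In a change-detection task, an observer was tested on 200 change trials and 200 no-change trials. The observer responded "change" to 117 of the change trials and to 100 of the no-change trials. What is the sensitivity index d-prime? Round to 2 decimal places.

d-prime = 0.21

H = 117/200 = 0.5850
FA = 100/200 = 0.5000
z(H) = z(0.5850) = 0.2147
z(FA) = z(0.5000) = 0.0000
d' = z(H) − z(FA) = 0.2147 − 0.0000 = 0.2147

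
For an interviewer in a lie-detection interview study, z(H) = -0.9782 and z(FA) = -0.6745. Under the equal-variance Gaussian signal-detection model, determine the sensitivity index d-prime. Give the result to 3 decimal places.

d-prime = -0.304

d' = z(H) − z(FA) = -0.9782 − (-0.6745) = -0.3037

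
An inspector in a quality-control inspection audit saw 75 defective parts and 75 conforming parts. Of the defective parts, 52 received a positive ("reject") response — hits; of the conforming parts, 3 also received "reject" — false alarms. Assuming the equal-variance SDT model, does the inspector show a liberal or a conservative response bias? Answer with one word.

conservative

z(H) = 0.505, z(FA) = -1.751
c = −½·(z(H) + z(FA)) = 0.623
c > 0 → conservative criterion (biased toward responding “no”).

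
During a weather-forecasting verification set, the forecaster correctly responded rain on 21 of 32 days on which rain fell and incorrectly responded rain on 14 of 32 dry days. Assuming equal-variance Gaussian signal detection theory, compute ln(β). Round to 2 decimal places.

ln β = -0.07

H = 21/32 = 0.6562
FA = 14/32 = 0.4375
Φ⁻¹(H) = Φ⁻¹(0.6562) = 0.402
Φ⁻¹(FA) = Φ⁻¹(0.4375) = -0.157
ln β = −½·[z(H)² − z(FA)²] = −0.5 × (0.162 − 0.025) = -0.0685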